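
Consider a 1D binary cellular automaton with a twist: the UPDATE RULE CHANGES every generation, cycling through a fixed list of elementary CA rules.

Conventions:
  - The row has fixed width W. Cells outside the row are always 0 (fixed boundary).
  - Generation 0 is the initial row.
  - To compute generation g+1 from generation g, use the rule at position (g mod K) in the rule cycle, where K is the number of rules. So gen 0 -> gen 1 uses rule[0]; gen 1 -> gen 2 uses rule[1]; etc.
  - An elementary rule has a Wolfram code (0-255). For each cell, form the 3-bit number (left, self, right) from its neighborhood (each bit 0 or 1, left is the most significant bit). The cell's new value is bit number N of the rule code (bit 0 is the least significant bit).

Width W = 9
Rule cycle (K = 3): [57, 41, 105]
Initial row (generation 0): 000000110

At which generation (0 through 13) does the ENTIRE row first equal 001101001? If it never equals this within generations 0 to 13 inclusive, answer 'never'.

Gen 0: 000000110
Gen 1 (rule 57): 111110101
Gen 2 (rule 41): 100001010
Gen 3 (rule 105): 001100100
Gen 4 (rule 57): 101010011
Gen 5 (rule 41): 010100010
Gen 6 (rule 105): 001001000
Gen 7 (rule 57): 100100111
Gen 8 (rule 41): 000000100
Gen 9 (rule 105): 111110001
Gen 10 (rule 57): 100001100
Gen 11 (rule 41): 001101001
Gen 12 (rule 105): 101110000
Gen 13 (rule 57): 011001111

Answer: 11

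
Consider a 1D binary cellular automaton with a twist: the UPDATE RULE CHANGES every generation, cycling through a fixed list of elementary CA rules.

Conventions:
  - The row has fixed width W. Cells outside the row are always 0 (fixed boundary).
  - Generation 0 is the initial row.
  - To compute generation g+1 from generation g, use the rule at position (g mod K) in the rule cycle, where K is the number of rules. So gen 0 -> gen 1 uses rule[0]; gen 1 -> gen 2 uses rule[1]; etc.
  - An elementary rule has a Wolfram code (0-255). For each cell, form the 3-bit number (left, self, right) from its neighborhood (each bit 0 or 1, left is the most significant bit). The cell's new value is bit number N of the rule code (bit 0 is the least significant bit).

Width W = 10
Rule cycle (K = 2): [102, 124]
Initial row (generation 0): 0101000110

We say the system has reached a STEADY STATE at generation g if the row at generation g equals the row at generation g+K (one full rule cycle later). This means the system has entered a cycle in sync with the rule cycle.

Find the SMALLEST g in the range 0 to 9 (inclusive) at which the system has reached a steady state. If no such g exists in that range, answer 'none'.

Gen 0: 0101000110
Gen 1 (rule 102): 1111001010
Gen 2 (rule 124): 1001101111
Gen 3 (rule 102): 1010110001
Gen 4 (rule 124): 1111111001
Gen 5 (rule 102): 0000001011
Gen 6 (rule 124): 0000001111
Gen 7 (rule 102): 0000010001
Gen 8 (rule 124): 0000011001
Gen 9 (rule 102): 0000101011
Gen 10 (rule 124): 0000111111
Gen 11 (rule 102): 0001000001

Answer: none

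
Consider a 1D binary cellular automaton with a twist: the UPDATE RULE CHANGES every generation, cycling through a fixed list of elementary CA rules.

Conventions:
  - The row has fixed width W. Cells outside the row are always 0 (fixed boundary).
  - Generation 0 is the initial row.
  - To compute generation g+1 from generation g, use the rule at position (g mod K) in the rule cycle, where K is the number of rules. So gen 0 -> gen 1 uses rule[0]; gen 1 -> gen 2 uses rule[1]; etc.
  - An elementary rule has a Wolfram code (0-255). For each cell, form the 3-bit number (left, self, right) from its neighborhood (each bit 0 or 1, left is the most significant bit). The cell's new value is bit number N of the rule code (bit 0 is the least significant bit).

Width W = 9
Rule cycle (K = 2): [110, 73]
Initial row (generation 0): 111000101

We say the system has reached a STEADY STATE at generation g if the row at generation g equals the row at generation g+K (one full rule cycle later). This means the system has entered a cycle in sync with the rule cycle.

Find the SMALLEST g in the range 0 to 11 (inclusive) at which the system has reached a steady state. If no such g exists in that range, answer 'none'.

Gen 0: 111000101
Gen 1 (rule 110): 101001111
Gen 2 (rule 73): 000001001
Gen 3 (rule 110): 000011011
Gen 4 (rule 73): 111011011
Gen 5 (rule 110): 101111111
Gen 6 (rule 73): 001000001
Gen 7 (rule 110): 011000011
Gen 8 (rule 73): 011011011
Gen 9 (rule 110): 111111111
Gen 10 (rule 73): 100000001
Gen 11 (rule 110): 100000011
Gen 12 (rule 73): 001111011
Gen 13 (rule 110): 011001111

Answer: none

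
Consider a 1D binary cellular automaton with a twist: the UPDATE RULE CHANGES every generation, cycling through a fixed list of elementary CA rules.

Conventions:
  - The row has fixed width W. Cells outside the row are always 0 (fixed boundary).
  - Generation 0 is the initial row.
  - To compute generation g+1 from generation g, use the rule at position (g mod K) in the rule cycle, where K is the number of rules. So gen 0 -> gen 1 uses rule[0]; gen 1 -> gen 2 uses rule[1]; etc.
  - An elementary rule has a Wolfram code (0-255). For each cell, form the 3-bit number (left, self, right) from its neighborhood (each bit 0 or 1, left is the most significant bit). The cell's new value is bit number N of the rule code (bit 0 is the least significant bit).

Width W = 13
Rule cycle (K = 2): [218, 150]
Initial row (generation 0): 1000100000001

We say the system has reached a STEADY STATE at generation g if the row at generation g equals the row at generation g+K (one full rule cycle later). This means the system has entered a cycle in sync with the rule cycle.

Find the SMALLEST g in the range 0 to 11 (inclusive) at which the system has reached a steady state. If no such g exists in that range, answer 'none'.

Answer: 7

Derivation:
Gen 0: 1000100000001
Gen 1 (rule 218): 0101010000010
Gen 2 (rule 150): 1101011000111
Gen 3 (rule 218): 1100011101111
Gen 4 (rule 150): 0010101000110
Gen 5 (rule 218): 0100000101111
Gen 6 (rule 150): 1110001100110
Gen 7 (rule 218): 1111011111111
Gen 8 (rule 150): 0110001111110
Gen 9 (rule 218): 1111011111111
Gen 10 (rule 150): 0110001111110
Gen 11 (rule 218): 1111011111111
Gen 12 (rule 150): 0110001111110
Gen 13 (rule 218): 1111011111111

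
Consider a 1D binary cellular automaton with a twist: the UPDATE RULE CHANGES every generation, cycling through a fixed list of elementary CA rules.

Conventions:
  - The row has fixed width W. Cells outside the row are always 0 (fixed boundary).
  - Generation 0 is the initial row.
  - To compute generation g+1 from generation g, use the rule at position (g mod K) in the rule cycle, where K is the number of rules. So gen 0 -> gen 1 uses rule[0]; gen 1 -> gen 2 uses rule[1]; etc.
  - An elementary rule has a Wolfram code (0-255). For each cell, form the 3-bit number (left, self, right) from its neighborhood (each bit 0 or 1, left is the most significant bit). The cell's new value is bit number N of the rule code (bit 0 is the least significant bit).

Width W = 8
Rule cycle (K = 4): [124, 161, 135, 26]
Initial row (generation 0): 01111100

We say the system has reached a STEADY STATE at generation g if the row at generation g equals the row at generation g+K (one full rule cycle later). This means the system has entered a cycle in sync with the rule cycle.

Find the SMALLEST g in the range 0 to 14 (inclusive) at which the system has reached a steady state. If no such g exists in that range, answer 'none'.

Gen 0: 01111100
Gen 1 (rule 124): 01000110
Gen 2 (rule 161): 00010000
Gen 3 (rule 135): 11110111
Gen 4 (rule 26): 10000100
Gen 5 (rule 124): 11000110
Gen 6 (rule 161): 00010000
Gen 7 (rule 135): 11110111
Gen 8 (rule 26): 10000100
Gen 9 (rule 124): 11000110
Gen 10 (rule 161): 00010000
Gen 11 (rule 135): 11110111
Gen 12 (rule 26): 10000100
Gen 13 (rule 124): 11000110
Gen 14 (rule 161): 00010000
Gen 15 (rule 135): 11110111
Gen 16 (rule 26): 10000100
Gen 17 (rule 124): 11000110
Gen 18 (rule 161): 00010000

Answer: 2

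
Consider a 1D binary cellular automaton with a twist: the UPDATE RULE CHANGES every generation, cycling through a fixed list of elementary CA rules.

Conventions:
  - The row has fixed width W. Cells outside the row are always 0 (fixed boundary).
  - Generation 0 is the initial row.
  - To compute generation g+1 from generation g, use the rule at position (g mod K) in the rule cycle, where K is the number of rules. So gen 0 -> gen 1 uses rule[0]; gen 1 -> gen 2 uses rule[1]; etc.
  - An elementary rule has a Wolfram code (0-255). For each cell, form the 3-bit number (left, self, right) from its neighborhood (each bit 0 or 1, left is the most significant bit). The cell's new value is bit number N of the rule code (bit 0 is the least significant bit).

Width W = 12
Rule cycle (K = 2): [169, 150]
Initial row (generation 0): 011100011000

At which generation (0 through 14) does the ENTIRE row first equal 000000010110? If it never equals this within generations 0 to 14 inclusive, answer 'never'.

Answer: never

Derivation:
Gen 0: 011100011000
Gen 1 (rule 169): 011001010011
Gen 2 (rule 150): 100111011100
Gen 3 (rule 169): 000110111001
Gen 4 (rule 150): 001000010111
Gen 5 (rule 169): 100011001110
Gen 6 (rule 150): 110100110101
Gen 7 (rule 169): 101000101010
Gen 8 (rule 150): 101101101011
Gen 9 (rule 169): 011011010110
Gen 10 (rule 150): 100000010001
Gen 11 (rule 169): 001111000100
Gen 12 (rule 150): 010110101110
Gen 13 (rule 169): 001101011100
Gen 14 (rule 150): 010001001010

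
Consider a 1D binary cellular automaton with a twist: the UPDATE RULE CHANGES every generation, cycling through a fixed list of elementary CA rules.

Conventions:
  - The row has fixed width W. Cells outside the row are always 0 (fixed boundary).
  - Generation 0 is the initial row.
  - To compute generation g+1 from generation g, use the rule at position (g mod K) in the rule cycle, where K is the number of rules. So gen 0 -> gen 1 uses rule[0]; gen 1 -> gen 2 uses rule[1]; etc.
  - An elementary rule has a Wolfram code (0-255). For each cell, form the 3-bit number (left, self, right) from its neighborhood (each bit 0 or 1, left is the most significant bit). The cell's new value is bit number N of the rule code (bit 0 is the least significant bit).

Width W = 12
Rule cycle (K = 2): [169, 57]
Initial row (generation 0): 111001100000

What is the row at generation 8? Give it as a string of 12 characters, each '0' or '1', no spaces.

Gen 0: 111001100000
Gen 1 (rule 169): 110001001111
Gen 2 (rule 57): 101100101000
Gen 3 (rule 169): 011000010011
Gen 4 (rule 57): 010111001010
Gen 5 (rule 169): 001110000100
Gen 6 (rule 57): 101001110011
Gen 7 (rule 169): 010001100010
Gen 8 (rule 57): 001101011001

Answer: 001101011001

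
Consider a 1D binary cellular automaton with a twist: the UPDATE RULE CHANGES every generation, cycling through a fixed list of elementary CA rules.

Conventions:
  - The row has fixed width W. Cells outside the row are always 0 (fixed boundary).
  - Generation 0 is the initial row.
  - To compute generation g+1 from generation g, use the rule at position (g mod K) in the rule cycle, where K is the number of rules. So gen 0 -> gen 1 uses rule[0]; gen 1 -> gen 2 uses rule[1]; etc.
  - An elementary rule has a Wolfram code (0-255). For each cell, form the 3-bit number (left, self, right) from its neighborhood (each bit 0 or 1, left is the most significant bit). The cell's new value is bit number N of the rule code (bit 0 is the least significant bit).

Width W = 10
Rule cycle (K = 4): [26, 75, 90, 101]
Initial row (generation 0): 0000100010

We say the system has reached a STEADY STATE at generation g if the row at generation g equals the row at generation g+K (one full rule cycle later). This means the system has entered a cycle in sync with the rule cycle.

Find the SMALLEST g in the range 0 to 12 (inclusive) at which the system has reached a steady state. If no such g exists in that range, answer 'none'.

Gen 0: 0000100010
Gen 1 (rule 26): 0001010101
Gen 2 (rule 75): 1110000000
Gen 3 (rule 90): 1011000000
Gen 4 (rule 101): 1101011111
Gen 5 (rule 26): 1000010000
Gen 6 (rule 75): 0011100111
Gen 7 (rule 90): 0110111101
Gen 8 (rule 101): 0011000111
Gen 9 (rule 26): 0110101100
Gen 10 (rule 75): 1110001101
Gen 11 (rule 90): 1011011100
Gen 12 (rule 101): 1101100101
Gen 13 (rule 26): 1001011000
Gen 14 (rule 75): 0010011011
Gen 15 (rule 90): 0101111011
Gen 16 (rule 101): 0110001101

Answer: none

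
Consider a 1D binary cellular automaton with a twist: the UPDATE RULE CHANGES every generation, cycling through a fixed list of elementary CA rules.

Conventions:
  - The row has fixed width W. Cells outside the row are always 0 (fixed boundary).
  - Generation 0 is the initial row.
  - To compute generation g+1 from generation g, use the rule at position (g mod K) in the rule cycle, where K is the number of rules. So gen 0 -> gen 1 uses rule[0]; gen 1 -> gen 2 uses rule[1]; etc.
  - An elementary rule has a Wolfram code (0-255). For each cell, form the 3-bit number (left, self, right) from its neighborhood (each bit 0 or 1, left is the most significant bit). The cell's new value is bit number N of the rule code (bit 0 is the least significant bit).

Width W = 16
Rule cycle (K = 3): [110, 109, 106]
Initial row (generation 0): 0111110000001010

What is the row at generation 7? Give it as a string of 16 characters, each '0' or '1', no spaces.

Answer: 1110000011101110

Derivation:
Gen 0: 0111110000001010
Gen 1 (rule 110): 1100010000011110
Gen 2 (rule 109): 1101010111010010
Gen 3 (rule 106): 1110101101100100
Gen 4 (rule 110): 1011111111101100
Gen 5 (rule 109): 1110000000111101
Gen 6 (rule 106): 1010000001100110
Gen 7 (rule 110): 1110000011101110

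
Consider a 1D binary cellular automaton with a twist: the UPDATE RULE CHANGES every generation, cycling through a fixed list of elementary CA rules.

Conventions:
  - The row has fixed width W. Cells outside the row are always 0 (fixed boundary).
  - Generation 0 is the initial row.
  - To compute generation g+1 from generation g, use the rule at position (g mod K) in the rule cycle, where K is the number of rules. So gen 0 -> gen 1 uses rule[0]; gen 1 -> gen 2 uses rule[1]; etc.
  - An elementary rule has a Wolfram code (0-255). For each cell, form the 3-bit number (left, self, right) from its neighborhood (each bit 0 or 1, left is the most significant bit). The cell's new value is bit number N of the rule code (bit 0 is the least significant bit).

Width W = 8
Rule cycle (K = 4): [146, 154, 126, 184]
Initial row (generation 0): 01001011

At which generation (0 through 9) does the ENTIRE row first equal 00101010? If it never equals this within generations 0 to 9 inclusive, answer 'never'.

Gen 0: 01001011
Gen 1 (rule 146): 10110000
Gen 2 (rule 154): 00101000
Gen 3 (rule 126): 01111100
Gen 4 (rule 184): 01111010
Gen 5 (rule 146): 10110001
Gen 6 (rule 154): 00101010
Gen 7 (rule 126): 01111111
Gen 8 (rule 184): 01111110
Gen 9 (rule 146): 10111101

Answer: 6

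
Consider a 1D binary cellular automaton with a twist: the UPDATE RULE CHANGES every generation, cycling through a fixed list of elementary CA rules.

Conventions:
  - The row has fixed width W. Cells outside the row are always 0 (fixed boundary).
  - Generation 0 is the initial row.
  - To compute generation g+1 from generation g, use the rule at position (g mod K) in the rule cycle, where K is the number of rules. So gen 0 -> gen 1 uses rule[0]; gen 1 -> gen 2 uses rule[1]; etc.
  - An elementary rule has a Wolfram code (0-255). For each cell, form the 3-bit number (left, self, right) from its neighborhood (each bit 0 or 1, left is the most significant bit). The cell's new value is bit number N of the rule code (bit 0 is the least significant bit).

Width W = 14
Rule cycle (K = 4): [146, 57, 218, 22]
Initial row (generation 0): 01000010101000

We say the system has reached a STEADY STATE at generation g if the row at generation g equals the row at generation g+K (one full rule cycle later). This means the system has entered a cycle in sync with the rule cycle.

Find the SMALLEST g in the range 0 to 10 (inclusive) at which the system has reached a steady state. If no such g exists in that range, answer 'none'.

Answer: 7

Derivation:
Gen 0: 01000010101000
Gen 1 (rule 146): 10100100000100
Gen 2 (rule 57): 01010011110011
Gen 3 (rule 218): 10001111111111
Gen 4 (rule 22): 11010000000000
Gen 5 (rule 146): 00001000000000
Gen 6 (rule 57): 11100111111111
Gen 7 (rule 218): 11111111111111
Gen 8 (rule 22): 00000000000000
Gen 9 (rule 146): 00000000000000
Gen 10 (rule 57): 11111111111111
Gen 11 (rule 218): 11111111111111
Gen 12 (rule 22): 00000000000000
Gen 13 (rule 146): 00000000000000
Gen 14 (rule 57): 11111111111111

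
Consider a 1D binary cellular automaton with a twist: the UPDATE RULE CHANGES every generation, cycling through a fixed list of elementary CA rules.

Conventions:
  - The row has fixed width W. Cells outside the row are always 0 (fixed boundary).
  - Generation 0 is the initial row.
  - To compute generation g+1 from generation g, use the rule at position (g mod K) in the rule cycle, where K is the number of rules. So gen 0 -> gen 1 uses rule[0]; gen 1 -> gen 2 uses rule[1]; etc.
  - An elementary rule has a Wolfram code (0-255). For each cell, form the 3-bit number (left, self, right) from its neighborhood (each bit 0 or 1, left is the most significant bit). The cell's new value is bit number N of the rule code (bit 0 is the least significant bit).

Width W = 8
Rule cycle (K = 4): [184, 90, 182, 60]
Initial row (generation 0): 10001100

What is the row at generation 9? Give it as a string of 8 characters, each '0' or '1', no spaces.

Gen 0: 10001100
Gen 1 (rule 184): 01001010
Gen 2 (rule 90): 10110001
Gen 3 (rule 182): 11001011
Gen 4 (rule 60): 10101110
Gen 5 (rule 184): 01011101
Gen 6 (rule 90): 10010100
Gen 7 (rule 182): 11111110
Gen 8 (rule 60): 10000001
Gen 9 (rule 184): 01000000

Answer: 01000000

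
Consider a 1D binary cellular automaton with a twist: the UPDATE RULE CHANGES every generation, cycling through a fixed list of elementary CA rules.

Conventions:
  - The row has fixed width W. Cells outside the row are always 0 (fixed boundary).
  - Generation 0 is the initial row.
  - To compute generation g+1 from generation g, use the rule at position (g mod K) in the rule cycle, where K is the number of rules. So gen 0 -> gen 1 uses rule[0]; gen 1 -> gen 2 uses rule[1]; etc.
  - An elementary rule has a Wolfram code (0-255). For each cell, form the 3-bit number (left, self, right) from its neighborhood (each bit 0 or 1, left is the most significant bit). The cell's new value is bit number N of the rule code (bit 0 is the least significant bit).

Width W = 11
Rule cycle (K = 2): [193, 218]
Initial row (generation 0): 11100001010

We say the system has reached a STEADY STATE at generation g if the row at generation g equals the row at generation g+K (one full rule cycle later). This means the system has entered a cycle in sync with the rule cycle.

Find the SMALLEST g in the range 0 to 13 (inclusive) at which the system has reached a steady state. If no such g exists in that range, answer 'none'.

Gen 0: 11100001010
Gen 1 (rule 193): 01101100000
Gen 2 (rule 218): 11101110000
Gen 3 (rule 193): 01100110111
Gen 4 (rule 218): 11111110111
Gen 5 (rule 193): 01111110011
Gen 6 (rule 218): 11111111111
Gen 7 (rule 193): 01111111111
Gen 8 (rule 218): 11111111111
Gen 9 (rule 193): 01111111111
Gen 10 (rule 218): 11111111111
Gen 11 (rule 193): 01111111111
Gen 12 (rule 218): 11111111111
Gen 13 (rule 193): 01111111111
Gen 14 (rule 218): 11111111111
Gen 15 (rule 193): 01111111111

Answer: 6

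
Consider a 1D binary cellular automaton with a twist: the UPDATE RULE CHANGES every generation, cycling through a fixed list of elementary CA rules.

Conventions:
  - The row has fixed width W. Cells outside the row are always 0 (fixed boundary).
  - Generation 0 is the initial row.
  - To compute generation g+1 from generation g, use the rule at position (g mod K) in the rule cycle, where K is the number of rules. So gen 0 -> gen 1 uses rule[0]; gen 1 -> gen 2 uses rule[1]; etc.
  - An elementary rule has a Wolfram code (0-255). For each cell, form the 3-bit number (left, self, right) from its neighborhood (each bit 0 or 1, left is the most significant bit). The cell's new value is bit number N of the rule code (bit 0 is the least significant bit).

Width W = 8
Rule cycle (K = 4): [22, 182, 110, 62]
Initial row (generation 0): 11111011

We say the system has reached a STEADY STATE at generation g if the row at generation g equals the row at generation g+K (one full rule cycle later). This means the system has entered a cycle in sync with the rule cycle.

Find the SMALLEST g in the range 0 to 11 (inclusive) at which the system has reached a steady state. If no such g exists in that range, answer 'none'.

Answer: 1

Derivation:
Gen 0: 11111011
Gen 1 (rule 22): 00000000
Gen 2 (rule 182): 00000000
Gen 3 (rule 110): 00000000
Gen 4 (rule 62): 00000000
Gen 5 (rule 22): 00000000
Gen 6 (rule 182): 00000000
Gen 7 (rule 110): 00000000
Gen 8 (rule 62): 00000000
Gen 9 (rule 22): 00000000
Gen 10 (rule 182): 00000000
Gen 11 (rule 110): 00000000
Gen 12 (rule 62): 00000000
Gen 13 (rule 22): 00000000
Gen 14 (rule 182): 00000000
Gen 15 (rule 110): 00000000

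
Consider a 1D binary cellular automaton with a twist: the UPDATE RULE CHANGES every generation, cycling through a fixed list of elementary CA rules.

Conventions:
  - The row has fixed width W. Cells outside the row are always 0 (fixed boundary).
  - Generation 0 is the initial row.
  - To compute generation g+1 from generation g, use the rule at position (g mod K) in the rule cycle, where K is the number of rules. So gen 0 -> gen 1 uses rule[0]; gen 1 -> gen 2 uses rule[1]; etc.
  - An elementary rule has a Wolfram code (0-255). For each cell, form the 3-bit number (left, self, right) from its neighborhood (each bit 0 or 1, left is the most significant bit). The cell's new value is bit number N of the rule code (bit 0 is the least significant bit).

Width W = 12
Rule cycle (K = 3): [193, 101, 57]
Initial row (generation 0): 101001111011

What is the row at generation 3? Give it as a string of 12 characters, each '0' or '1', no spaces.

Answer: 100001100100

Derivation:
Gen 0: 101001111011
Gen 1 (rule 193): 000000111001
Gen 2 (rule 101): 111110001001
Gen 3 (rule 57): 100001100100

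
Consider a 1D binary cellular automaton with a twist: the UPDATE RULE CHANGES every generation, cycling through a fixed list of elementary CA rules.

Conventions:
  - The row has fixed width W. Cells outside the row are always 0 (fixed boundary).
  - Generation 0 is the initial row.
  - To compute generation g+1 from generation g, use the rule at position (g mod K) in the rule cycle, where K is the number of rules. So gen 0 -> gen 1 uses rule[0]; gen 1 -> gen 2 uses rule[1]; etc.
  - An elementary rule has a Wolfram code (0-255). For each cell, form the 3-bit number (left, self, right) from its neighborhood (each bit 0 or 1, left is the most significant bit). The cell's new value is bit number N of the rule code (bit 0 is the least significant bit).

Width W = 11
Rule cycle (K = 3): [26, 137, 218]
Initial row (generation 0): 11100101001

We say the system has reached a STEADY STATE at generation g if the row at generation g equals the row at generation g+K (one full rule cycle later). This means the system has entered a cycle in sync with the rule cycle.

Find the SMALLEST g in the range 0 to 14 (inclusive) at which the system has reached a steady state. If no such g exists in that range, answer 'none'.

Answer: 12

Derivation:
Gen 0: 11100101001
Gen 1 (rule 26): 10011000110
Gen 2 (rule 137): 00010010100
Gen 3 (rule 218): 00101100010
Gen 4 (rule 26): 01001010101
Gen 5 (rule 137): 00000000000
Gen 6 (rule 218): 00000000000
Gen 7 (rule 26): 00000000000
Gen 8 (rule 137): 11111111111
Gen 9 (rule 218): 11111111111
Gen 10 (rule 26): 10000000000
Gen 11 (rule 137): 00111111111
Gen 12 (rule 218): 01111111111
Gen 13 (rule 26): 11000000000
Gen 14 (rule 137): 10011111111
Gen 15 (rule 218): 01111111111
Gen 16 (rule 26): 11000000000
Gen 17 (rule 137): 10011111111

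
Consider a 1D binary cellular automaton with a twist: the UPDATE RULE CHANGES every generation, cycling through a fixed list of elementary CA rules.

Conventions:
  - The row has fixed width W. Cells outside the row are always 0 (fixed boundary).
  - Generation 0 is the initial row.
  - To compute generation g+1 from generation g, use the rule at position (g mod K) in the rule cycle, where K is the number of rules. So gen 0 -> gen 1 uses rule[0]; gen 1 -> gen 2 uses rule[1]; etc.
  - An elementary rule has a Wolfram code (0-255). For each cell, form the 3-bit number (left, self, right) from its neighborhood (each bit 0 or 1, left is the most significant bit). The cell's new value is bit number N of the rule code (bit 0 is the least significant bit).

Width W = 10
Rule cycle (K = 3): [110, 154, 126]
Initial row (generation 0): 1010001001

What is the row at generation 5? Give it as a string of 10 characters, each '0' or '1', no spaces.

Answer: 0111101010

Derivation:
Gen 0: 1010001001
Gen 1 (rule 110): 1110011011
Gen 2 (rule 154): 1101110010
Gen 3 (rule 126): 1111011111
Gen 4 (rule 110): 1001110001
Gen 5 (rule 154): 0111101010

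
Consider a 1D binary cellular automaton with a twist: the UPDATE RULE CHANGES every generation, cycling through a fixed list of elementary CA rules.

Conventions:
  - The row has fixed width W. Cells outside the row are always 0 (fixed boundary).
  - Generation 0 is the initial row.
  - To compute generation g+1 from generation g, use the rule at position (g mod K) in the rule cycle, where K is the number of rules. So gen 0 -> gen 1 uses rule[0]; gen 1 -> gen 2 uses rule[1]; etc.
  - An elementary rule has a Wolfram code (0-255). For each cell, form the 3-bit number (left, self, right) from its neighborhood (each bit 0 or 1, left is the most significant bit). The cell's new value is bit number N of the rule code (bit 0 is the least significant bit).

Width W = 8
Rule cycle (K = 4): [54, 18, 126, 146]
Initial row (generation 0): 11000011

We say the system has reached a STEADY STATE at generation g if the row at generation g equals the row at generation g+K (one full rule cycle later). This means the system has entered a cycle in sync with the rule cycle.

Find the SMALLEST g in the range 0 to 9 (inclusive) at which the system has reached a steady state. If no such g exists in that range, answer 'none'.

Answer: 8

Derivation:
Gen 0: 11000011
Gen 1 (rule 54): 00100100
Gen 2 (rule 18): 01011010
Gen 3 (rule 126): 11111111
Gen 4 (rule 146): 01111110
Gen 5 (rule 54): 10000001
Gen 6 (rule 18): 01000010
Gen 7 (rule 126): 11100111
Gen 8 (rule 146): 01011010
Gen 9 (rule 54): 11100111
Gen 10 (rule 18): 00011000
Gen 11 (rule 126): 00111100
Gen 12 (rule 146): 01011010
Gen 13 (rule 54): 11100111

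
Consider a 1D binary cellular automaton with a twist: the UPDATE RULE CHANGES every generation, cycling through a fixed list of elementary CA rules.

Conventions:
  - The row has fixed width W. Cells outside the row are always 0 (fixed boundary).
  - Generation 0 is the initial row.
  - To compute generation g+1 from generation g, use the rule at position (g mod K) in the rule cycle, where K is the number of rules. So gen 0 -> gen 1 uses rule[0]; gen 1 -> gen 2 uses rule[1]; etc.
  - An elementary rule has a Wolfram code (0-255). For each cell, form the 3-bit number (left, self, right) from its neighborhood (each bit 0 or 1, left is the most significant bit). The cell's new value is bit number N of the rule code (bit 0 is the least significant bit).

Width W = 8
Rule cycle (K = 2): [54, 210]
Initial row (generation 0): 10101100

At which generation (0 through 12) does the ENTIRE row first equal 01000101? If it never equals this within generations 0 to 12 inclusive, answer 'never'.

Gen 0: 10101100
Gen 1 (rule 54): 11110010
Gen 2 (rule 210): 01111101
Gen 3 (rule 54): 10000011
Gen 4 (rule 210): 01000101
Gen 5 (rule 54): 11101111
Gen 6 (rule 210): 01100111
Gen 7 (rule 54): 10011000
Gen 8 (rule 210): 01101100
Gen 9 (rule 54): 10010010
Gen 10 (rule 210): 01101101
Gen 11 (rule 54): 10010011
Gen 12 (rule 210): 01101101

Answer: 4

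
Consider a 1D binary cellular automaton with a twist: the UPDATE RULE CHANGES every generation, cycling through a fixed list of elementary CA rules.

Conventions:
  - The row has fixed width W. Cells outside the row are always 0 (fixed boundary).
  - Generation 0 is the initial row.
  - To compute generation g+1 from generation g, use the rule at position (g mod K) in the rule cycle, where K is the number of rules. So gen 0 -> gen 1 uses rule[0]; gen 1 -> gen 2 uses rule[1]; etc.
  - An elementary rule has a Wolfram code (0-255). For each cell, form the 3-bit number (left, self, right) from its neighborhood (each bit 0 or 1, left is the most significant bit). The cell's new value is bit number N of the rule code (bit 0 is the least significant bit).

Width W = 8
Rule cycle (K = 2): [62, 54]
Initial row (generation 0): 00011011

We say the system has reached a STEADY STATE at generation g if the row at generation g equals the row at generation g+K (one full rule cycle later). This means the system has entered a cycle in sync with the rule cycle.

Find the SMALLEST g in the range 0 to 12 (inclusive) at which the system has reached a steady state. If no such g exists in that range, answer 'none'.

Gen 0: 00011011
Gen 1 (rule 62): 00110110
Gen 2 (rule 54): 01001001
Gen 3 (rule 62): 11111111
Gen 4 (rule 54): 00000000
Gen 5 (rule 62): 00000000
Gen 6 (rule 54): 00000000
Gen 7 (rule 62): 00000000
Gen 8 (rule 54): 00000000
Gen 9 (rule 62): 00000000
Gen 10 (rule 54): 00000000
Gen 11 (rule 62): 00000000
Gen 12 (rule 54): 00000000
Gen 13 (rule 62): 00000000
Gen 14 (rule 54): 00000000

Answer: 4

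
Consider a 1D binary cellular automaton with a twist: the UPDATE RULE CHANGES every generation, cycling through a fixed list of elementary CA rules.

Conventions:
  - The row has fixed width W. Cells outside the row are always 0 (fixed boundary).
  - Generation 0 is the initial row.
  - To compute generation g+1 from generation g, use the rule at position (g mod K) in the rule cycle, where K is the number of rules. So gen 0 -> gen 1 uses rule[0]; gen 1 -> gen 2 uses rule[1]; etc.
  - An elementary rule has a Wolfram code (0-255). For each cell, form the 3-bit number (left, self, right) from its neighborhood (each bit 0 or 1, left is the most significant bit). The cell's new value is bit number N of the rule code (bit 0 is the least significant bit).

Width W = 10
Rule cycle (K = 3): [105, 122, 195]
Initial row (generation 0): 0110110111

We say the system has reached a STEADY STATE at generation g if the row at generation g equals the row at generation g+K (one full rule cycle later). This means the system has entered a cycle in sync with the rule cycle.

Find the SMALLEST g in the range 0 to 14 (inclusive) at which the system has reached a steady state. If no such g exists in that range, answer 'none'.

Answer: none

Derivation:
Gen 0: 0110110111
Gen 1 (rule 105): 0111111101
Gen 2 (rule 122): 1100000110
Gen 3 (rule 195): 0101111010
Gen 4 (rule 105): 0011001100
Gen 5 (rule 122): 0111111110
Gen 6 (rule 195): 1011111110
Gen 7 (rule 105): 0110000010
Gen 8 (rule 122): 1111000101
Gen 9 (rule 195): 0111011000
Gen 10 (rule 105): 0101111011
Gen 11 (rule 122): 1011001111
Gen 12 (rule 195): 0001010111
Gen 13 (rule 105): 1100101101
Gen 14 (rule 122): 1111011110
Gen 15 (rule 195): 0111001110
Gen 16 (rule 105): 0101001010
Gen 17 (rule 122): 1010110101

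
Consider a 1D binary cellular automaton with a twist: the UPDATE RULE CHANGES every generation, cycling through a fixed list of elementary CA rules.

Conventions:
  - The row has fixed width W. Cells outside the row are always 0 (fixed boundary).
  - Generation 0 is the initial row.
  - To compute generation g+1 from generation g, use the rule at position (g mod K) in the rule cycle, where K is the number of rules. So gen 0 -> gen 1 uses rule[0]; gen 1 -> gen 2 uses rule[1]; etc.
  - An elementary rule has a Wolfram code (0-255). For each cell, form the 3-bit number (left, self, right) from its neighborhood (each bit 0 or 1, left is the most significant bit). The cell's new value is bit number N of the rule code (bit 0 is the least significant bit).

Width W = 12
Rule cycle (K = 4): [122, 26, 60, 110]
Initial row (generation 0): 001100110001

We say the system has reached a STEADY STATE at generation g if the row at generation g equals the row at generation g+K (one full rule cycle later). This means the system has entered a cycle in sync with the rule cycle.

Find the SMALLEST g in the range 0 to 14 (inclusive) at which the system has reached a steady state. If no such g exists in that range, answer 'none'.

Gen 0: 001100110001
Gen 1 (rule 122): 011111111010
Gen 2 (rule 26): 110000000001
Gen 3 (rule 60): 101000000001
Gen 4 (rule 110): 111000000011
Gen 5 (rule 122): 101100000111
Gen 6 (rule 26): 001010001100
Gen 7 (rule 60): 001111001010
Gen 8 (rule 110): 011001011110
Gen 9 (rule 122): 111110110011
Gen 10 (rule 26): 100000101110
Gen 11 (rule 60): 110000111001
Gen 12 (rule 110): 110001101011
Gen 13 (rule 122): 111011110111
Gen 14 (rule 26): 100010000100
Gen 15 (rule 60): 110011000110
Gen 16 (rule 110): 110111001110
Gen 17 (rule 122): 111101111011
Gen 18 (rule 26): 100001000010

Answer: none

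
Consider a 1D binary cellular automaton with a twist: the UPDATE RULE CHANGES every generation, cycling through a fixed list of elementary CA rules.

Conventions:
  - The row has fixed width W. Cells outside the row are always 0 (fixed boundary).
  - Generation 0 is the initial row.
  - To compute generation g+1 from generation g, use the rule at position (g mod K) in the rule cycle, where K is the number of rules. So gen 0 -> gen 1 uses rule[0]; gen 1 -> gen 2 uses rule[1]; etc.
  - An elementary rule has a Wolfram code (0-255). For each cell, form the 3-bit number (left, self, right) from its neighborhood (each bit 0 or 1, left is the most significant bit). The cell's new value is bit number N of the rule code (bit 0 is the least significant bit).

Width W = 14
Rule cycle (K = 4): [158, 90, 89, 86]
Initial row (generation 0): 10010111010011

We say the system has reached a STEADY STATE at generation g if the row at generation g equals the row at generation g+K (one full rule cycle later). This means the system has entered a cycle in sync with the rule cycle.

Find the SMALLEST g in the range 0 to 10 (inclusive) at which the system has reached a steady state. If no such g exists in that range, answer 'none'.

Gen 0: 10010111010011
Gen 1 (rule 158): 11110110011110
Gen 2 (rule 90): 10010111110011
Gen 3 (rule 89): 01000100011011
Gen 4 (rule 86): 11101110101001
Gen 5 (rule 158): 11001100101111
Gen 6 (rule 90): 11111111001001
Gen 7 (rule 89): 10000001100100
Gen 8 (rule 86): 11000010111110
Gen 9 (rule 158): 10100110111101
Gen 10 (rule 90): 00011110100100
Gen 11 (rule 89): 11010010010011
Gen 12 (rule 86): 01011111111101
Gen 13 (rule 158): 11011111111001
Gen 14 (rule 90): 11010000001110

Answer: none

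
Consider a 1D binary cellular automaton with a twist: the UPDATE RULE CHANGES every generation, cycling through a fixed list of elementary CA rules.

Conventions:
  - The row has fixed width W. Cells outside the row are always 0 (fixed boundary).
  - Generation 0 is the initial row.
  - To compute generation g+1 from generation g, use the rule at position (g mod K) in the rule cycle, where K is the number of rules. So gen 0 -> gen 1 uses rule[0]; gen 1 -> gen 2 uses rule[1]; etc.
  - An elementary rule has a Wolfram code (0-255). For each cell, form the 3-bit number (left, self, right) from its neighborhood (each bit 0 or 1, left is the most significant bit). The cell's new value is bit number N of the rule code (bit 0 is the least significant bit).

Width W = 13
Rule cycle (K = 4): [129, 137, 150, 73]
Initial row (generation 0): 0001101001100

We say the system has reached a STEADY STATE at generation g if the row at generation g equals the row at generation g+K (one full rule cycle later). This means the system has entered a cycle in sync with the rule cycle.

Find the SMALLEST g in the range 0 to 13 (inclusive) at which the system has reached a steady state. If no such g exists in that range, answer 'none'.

Answer: none

Derivation:
Gen 0: 0001101001100
Gen 1 (rule 129): 1100000000001
Gen 2 (rule 137): 1001111111100
Gen 3 (rule 150): 1110111111010
Gen 4 (rule 73): 1010100001000
Gen 5 (rule 129): 0000001100011
Gen 6 (rule 137): 1111101001010
Gen 7 (rule 150): 0111001111011
Gen 8 (rule 73): 0101001001011
Gen 9 (rule 129): 0000000000000
Gen 10 (rule 137): 1111111111111
Gen 11 (rule 150): 0111111111110
Gen 12 (rule 73): 0100000000010
Gen 13 (rule 129): 0001111111000
Gen 14 (rule 137): 1101111110011
Gen 15 (rule 150): 0000111101100
Gen 16 (rule 73): 1110100101101
Gen 17 (rule 129): 0100000000000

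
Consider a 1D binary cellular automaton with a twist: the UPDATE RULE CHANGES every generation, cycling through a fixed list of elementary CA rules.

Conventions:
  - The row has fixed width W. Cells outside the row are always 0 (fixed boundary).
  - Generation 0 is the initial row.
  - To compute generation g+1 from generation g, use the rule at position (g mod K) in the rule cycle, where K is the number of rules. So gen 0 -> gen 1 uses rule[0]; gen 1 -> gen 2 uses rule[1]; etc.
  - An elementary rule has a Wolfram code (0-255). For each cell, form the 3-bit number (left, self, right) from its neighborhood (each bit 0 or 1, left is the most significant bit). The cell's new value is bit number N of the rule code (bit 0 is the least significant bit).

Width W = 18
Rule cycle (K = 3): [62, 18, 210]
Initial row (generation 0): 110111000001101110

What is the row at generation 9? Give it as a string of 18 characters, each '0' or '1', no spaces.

Gen 0: 110111000001101110
Gen 1 (rule 62): 101100100011011001
Gen 2 (rule 18): 000011010100000110
Gen 3 (rule 210): 000101000010001011
Gen 4 (rule 62): 001111100111011110
Gen 5 (rule 18): 010000011000000001
Gen 6 (rule 210): 101000101100000010
Gen 7 (rule 62): 111101111010000111
Gen 8 (rule 18): 000000000001001000
Gen 9 (rule 210): 000000000010110100

Answer: 000000000010110100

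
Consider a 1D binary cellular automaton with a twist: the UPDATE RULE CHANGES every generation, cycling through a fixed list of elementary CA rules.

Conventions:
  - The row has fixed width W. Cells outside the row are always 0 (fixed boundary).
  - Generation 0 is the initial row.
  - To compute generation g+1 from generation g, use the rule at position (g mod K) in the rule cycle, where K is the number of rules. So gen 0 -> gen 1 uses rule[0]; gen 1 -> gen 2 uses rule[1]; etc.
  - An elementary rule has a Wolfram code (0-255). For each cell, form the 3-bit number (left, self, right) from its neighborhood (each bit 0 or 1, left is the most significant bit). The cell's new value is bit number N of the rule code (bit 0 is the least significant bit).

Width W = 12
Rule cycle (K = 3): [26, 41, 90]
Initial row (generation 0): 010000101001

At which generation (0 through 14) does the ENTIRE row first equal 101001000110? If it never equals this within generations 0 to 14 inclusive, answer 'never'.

Gen 0: 010000101001
Gen 1 (rule 26): 101001000110
Gen 2 (rule 41): 010000010100
Gen 3 (rule 90): 101000100010
Gen 4 (rule 26): 000101010101
Gen 5 (rule 41): 110010101010
Gen 6 (rule 90): 111100000001
Gen 7 (rule 26): 100010000010
Gen 8 (rule 41): 001000111000
Gen 9 (rule 90): 010101101100
Gen 10 (rule 26): 100001001010
Gen 11 (rule 41): 001100000100
Gen 12 (rule 90): 011110001010
Gen 13 (rule 26): 110001010001
Gen 14 (rule 41): 100100100100

Answer: 1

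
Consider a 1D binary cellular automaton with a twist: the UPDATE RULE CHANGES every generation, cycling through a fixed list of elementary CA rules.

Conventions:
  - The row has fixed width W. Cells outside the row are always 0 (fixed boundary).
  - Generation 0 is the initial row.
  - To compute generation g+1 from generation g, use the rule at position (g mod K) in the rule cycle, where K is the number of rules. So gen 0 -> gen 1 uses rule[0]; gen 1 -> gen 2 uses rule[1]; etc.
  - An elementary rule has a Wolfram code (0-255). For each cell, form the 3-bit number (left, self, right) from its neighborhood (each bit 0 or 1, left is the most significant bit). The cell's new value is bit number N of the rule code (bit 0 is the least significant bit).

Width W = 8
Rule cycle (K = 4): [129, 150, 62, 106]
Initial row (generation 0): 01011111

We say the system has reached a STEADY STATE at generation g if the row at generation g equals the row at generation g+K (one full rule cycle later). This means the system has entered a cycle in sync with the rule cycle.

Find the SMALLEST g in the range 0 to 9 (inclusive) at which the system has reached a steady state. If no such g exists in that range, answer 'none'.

Gen 0: 01011111
Gen 1 (rule 129): 00001110
Gen 2 (rule 150): 00010101
Gen 3 (rule 62): 00111111
Gen 4 (rule 106): 01100001
Gen 5 (rule 129): 00001100
Gen 6 (rule 150): 00010010
Gen 7 (rule 62): 00111111
Gen 8 (rule 106): 01100001
Gen 9 (rule 129): 00001100
Gen 10 (rule 150): 00010010
Gen 11 (rule 62): 00111111
Gen 12 (rule 106): 01100001
Gen 13 (rule 129): 00001100

Answer: 3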